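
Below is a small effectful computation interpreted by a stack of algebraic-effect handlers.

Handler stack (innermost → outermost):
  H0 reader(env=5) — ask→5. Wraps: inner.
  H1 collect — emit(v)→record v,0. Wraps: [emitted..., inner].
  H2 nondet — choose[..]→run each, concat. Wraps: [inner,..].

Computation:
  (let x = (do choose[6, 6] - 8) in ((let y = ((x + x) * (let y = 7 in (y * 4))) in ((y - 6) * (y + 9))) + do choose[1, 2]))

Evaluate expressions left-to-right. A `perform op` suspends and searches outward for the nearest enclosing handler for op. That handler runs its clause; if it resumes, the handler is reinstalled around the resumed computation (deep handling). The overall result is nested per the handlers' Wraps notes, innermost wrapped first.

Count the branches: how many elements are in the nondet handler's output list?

Working:
choose[6, 6] @ H2
  branch[0] choose=6:
    choose[1, 2] @ H2
      branch[0] choose=1:
        H0 returns 12155
        H1 returns [12155]
        H2 returns [[12155]]
      branch[1] choose=2:
        H0 returns 12156
        H1 returns [12156]
        H2 returns [[12156]]
  branch[1] choose=6:
    choose[1, 2] @ H2
      branch[0] choose=1:
        H0 returns 12155
        H1 returns [12155]
        H2 returns [[12155]]
      branch[1] choose=2:
        H0 returns 12156
        H1 returns [12156]
        H2 returns [[12156]]
= [[12155], [12156], [12155], [12156]]

Answer: 4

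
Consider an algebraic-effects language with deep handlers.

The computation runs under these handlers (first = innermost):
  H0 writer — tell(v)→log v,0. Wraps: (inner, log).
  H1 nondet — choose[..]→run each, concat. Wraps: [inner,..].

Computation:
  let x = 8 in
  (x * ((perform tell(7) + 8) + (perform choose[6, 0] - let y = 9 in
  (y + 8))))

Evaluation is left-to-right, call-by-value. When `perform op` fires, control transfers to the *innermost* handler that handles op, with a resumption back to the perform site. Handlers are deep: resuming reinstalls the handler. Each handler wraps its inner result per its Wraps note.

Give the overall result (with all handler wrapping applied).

Evaluation trace:
tell(7) @ H0 ⇒ log+=7
choose[6, 0] @ H1
  branch[0] choose=6:
    H0 returns (-24, (7))
    H1 returns [(-24, (7))]
  branch[1] choose=0:
    H0 returns (-72, (7))
    H1 returns [(-72, (7))]
= [(-24, (7)), (-72, (7))]

Answer: [(-24, (7)), (-72, (7))]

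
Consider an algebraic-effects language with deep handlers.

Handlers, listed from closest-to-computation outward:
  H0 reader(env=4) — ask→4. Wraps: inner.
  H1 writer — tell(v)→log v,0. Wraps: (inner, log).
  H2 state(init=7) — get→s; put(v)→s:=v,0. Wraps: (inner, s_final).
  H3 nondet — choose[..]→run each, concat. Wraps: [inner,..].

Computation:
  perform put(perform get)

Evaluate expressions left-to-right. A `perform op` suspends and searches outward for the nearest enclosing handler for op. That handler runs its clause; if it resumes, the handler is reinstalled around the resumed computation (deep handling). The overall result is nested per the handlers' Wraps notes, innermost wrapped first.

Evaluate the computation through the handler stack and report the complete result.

Answer: [((0, ()), 7)]

Step-by-step:
get @ H2 ⇒ 7
put(7) @ H2 ⇒ s:=7
H0 returns 0
H1 returns (0, ())
H2 returns ((0, ()), 7)
H3 returns [((0, ()), 7)]
= [((0, ()), 7)]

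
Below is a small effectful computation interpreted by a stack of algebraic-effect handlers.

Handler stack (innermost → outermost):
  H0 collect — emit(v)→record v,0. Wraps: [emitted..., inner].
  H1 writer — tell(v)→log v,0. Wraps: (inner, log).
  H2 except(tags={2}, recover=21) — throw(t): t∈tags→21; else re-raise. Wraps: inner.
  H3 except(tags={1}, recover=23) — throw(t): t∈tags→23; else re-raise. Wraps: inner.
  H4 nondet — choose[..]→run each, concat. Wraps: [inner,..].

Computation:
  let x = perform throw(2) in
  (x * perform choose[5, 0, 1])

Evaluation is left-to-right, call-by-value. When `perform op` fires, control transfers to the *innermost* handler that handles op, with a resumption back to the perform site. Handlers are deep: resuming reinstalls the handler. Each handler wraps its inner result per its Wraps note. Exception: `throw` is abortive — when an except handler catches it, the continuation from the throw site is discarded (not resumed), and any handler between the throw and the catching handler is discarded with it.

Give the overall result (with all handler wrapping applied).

Working:
throw(2) @ H2 caught ⇒ 21
H3 returns 21
H4 returns [21]
= [21]

Answer: [21]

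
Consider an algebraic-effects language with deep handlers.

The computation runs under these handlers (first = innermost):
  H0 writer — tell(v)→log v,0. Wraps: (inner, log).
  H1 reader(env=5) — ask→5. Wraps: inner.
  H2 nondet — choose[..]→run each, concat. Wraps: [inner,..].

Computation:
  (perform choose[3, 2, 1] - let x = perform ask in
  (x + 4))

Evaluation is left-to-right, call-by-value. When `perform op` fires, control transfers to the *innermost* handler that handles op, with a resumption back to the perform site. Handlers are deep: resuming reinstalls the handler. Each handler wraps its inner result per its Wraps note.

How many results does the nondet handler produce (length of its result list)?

Answer: 3

Evaluation trace:
choose[3, 2, 1] @ H2
  branch[0] choose=3:
    ask @ H1 ⇒ 5
    H0 returns (-6, ())
    H1 returns (-6, ())
    H2 returns [(-6, ())]
  branch[1] choose=2:
    ask @ H1 ⇒ 5
    H0 returns (-7, ())
    H1 returns (-7, ())
    H2 returns [(-7, ())]
  branch[2] choose=1:
    ask @ H1 ⇒ 5
    H0 returns (-8, ())
    H1 returns (-8, ())
    H2 returns [(-8, ())]
= [(-6, ()), (-7, ()), (-8, ())]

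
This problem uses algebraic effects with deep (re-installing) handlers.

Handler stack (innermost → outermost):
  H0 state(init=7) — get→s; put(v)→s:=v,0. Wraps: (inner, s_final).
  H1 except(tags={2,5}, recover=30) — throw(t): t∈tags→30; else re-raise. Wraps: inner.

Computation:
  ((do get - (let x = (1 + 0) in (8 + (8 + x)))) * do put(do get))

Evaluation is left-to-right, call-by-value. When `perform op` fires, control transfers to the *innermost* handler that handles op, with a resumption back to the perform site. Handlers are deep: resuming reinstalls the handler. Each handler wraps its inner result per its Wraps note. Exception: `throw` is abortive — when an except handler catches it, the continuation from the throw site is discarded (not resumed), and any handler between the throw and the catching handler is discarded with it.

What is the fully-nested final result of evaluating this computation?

Working:
get @ H0 ⇒ 7
get @ H0 ⇒ 7
put(7) @ H0 ⇒ s:=7
H0 returns (0, 7)
H1 returns (0, 7)
= (0, 7)

Answer: (0, 7)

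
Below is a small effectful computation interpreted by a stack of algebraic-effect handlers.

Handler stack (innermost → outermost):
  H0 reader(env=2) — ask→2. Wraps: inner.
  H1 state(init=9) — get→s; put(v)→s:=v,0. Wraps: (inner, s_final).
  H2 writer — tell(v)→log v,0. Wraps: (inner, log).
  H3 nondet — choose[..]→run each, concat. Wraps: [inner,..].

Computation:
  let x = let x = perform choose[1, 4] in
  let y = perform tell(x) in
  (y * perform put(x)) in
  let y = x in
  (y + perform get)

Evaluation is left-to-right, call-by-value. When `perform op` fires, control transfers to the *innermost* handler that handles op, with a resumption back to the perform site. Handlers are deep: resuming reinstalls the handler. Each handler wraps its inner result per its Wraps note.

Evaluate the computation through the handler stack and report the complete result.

Answer: [((1, 1), (1)), ((4, 4), (4))]

Evaluation trace:
choose[1, 4] @ H3
  branch[0] choose=1:
    tell(1) @ H2 ⇒ log+=1
    put(1) @ H1 ⇒ s:=1
    get @ H1 ⇒ 1
    H0 returns 1
    H1 returns (1, 1)
    H2 returns ((1, 1), (1))
    H3 returns [((1, 1), (1))]
  branch[1] choose=4:
    tell(4) @ H2 ⇒ log+=4
    put(4) @ H1 ⇒ s:=4
    get @ H1 ⇒ 4
    H0 returns 4
    H1 returns (4, 4)
    H2 returns ((4, 4), (4))
    H3 returns [((4, 4), (4))]
= [((1, 1), (1)), ((4, 4), (4))]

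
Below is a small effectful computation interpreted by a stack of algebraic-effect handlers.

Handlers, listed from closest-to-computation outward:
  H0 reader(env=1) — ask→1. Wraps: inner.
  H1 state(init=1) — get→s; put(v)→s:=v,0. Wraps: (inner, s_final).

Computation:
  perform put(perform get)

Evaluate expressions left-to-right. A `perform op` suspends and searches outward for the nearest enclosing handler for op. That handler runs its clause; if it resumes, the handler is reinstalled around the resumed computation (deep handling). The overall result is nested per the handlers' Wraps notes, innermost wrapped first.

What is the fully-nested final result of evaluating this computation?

Evaluation trace:
get @ H1 ⇒ 1
put(1) @ H1 ⇒ s:=1
H0 returns 0
H1 returns (0, 1)
= (0, 1)

Answer: (0, 1)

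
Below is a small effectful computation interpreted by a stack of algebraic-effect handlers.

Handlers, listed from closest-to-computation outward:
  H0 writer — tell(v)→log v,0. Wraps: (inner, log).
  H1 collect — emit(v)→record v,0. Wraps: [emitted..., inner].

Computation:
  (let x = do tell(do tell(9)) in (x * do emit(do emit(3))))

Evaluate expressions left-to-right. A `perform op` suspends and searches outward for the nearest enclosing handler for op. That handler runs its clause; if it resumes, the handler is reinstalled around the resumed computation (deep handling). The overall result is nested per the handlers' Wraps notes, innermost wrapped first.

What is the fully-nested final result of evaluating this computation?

Working:
tell(9) @ H0 ⇒ log+=9
tell(0) @ H0 ⇒ log+=0
emit(3) @ H1 ⇒ out+=3
emit(0) @ H1 ⇒ out+=0
H0 returns (0, (9, 0))
H1 returns [3, 0, (0, (9, 0))]
= [3, 0, (0, (9, 0))]

Answer: [3, 0, (0, (9, 0))]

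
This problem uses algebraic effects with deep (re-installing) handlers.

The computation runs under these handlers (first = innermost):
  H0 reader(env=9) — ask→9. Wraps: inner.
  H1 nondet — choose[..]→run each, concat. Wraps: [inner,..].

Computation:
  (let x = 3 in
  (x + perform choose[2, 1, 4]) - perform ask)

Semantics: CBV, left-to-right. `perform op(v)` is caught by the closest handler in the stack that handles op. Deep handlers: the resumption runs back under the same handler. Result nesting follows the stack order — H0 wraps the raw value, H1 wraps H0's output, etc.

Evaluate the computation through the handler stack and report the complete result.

Working:
choose[2, 1, 4] @ H1
  branch[0] choose=2:
    ask @ H0 ⇒ 9
    H0 returns -4
    H1 returns [-4]
  branch[1] choose=1:
    ask @ H0 ⇒ 9
    H0 returns -5
    H1 returns [-5]
  branch[2] choose=4:
    ask @ H0 ⇒ 9
    H0 returns -2
    H1 returns [-2]
= [-4, -5, -2]

Answer: [-4, -5, -2]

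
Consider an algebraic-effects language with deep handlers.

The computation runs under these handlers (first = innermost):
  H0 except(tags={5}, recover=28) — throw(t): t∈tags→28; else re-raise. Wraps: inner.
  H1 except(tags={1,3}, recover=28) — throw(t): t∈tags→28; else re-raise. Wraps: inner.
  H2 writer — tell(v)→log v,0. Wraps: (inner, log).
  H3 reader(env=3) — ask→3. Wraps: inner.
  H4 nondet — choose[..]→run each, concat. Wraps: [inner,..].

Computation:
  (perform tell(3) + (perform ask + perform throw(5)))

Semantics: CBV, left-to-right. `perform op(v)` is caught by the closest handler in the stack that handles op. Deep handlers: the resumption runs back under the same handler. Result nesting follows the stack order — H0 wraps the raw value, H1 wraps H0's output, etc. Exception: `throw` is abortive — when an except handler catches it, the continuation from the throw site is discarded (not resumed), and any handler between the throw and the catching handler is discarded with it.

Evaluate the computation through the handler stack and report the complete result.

Step-by-step:
tell(3) @ H2 ⇒ log+=3
ask @ H3 ⇒ 3
throw(5) @ H0 caught ⇒ 28
H1 returns 28
H2 returns (28, (3))
H3 returns (28, (3))
H4 returns [(28, (3))]
= [(28, (3))]

Answer: [(28, (3))]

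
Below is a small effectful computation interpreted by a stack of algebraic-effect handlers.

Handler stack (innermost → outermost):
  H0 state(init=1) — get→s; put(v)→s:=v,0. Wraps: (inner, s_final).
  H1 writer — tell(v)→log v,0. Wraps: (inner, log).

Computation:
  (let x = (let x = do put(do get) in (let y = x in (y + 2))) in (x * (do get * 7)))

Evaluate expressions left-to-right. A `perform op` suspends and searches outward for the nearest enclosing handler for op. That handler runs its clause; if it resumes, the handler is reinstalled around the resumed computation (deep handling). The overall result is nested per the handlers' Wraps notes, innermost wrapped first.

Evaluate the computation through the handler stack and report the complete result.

Answer: ((14, 1), ())

Step-by-step:
get @ H0 ⇒ 1
put(1) @ H0 ⇒ s:=1
get @ H0 ⇒ 1
H0 returns (14, 1)
H1 returns ((14, 1), ())
= ((14, 1), ())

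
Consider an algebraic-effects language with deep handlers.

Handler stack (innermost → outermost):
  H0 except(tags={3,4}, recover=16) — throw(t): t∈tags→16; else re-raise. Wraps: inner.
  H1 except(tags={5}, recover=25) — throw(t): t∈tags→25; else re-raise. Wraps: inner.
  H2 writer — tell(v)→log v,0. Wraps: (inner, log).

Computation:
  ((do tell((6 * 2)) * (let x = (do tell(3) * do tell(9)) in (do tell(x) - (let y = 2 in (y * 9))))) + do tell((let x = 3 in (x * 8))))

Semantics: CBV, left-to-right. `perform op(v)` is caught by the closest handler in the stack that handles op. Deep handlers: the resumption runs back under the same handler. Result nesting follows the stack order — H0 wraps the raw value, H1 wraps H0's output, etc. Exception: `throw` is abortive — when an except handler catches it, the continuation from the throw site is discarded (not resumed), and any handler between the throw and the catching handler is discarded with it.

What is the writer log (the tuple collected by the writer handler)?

Working:
tell(12) @ H2 ⇒ log+=12
tell(3) @ H2 ⇒ log+=3
tell(9) @ H2 ⇒ log+=9
tell(0) @ H2 ⇒ log+=0
tell(24) @ H2 ⇒ log+=24
H0 returns 0
H1 returns 0
H2 returns (0, (12, 3, 9, 0, 24))
= (0, (12, 3, 9, 0, 24))

Answer: (12, 3, 9, 0, 24)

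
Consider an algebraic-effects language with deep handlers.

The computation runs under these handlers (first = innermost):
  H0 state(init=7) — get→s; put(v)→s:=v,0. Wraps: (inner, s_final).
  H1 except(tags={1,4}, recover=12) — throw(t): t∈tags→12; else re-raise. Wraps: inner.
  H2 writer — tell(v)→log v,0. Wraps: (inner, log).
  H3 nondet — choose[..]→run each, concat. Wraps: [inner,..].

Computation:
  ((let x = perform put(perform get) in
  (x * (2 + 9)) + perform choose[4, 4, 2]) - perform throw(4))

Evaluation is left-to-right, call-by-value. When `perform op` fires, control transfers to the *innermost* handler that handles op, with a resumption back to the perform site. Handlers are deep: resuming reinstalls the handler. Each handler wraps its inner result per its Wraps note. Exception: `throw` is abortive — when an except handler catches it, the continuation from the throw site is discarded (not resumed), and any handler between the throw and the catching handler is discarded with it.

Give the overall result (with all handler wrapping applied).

Evaluation trace:
get @ H0 ⇒ 7
put(7) @ H0 ⇒ s:=7
choose[4, 4, 2] @ H3
  branch[0] choose=4:
    throw(4) @ H1 caught ⇒ 12
    H2 returns (12, ())
    H3 returns [(12, ())]
  branch[1] choose=4:
    throw(4) @ H1 caught ⇒ 12
    H2 returns (12, ())
    H3 returns [(12, ())]
  branch[2] choose=2:
    throw(4) @ H1 caught ⇒ 12
    H2 returns (12, ())
    H3 returns [(12, ())]
= [(12, ()), (12, ()), (12, ())]

Answer: [(12, ()), (12, ()), (12, ())]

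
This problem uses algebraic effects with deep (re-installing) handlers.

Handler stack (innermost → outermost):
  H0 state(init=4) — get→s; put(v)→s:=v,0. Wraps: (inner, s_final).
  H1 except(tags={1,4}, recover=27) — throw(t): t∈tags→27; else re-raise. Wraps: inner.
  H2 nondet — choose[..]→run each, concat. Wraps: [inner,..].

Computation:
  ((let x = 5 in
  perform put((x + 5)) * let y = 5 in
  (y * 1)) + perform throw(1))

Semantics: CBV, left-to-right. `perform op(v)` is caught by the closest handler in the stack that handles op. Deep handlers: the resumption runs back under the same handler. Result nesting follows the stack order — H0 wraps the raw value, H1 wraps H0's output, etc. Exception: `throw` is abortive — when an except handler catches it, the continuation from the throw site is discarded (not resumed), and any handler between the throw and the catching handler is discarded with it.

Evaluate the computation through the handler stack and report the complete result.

Answer: [27]

Working:
put(10) @ H0 ⇒ s:=10
throw(1) @ H1 caught ⇒ 27
H2 returns [27]
= [27]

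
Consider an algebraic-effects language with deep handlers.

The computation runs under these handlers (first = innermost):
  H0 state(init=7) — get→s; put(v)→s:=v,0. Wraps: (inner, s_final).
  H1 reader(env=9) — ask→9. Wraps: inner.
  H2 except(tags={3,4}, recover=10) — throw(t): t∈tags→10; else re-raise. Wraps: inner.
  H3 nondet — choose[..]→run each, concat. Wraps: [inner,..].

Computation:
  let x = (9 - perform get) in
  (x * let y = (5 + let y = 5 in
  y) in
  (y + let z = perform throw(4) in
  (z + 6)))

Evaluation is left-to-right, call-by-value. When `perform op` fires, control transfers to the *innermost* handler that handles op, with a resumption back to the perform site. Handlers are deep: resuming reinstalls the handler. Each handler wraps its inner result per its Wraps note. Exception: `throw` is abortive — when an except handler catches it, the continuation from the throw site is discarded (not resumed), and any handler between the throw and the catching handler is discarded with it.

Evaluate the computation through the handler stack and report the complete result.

Step-by-step:
get @ H0 ⇒ 7
throw(4) @ H2 caught ⇒ 10
H3 returns [10]
= [10]

Answer: [10]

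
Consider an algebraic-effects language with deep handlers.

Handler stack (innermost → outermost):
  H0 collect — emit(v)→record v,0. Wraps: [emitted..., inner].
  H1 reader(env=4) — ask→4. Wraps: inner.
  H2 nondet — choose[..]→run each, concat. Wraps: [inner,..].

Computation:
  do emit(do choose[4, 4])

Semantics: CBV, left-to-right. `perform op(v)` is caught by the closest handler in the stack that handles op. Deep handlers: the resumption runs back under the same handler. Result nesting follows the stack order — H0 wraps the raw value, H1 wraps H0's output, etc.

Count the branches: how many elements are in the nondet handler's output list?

Answer: 2

Evaluation trace:
choose[4, 4] @ H2
  branch[0] choose=4:
    emit(4) @ H0 ⇒ out+=4
    H0 returns [4, 0]
    H1 returns [4, 0]
    H2 returns [[4, 0]]
  branch[1] choose=4:
    emit(4) @ H0 ⇒ out+=4
    H0 returns [4, 0]
    H1 returns [4, 0]
    H2 returns [[4, 0]]
= [[4, 0], [4, 0]]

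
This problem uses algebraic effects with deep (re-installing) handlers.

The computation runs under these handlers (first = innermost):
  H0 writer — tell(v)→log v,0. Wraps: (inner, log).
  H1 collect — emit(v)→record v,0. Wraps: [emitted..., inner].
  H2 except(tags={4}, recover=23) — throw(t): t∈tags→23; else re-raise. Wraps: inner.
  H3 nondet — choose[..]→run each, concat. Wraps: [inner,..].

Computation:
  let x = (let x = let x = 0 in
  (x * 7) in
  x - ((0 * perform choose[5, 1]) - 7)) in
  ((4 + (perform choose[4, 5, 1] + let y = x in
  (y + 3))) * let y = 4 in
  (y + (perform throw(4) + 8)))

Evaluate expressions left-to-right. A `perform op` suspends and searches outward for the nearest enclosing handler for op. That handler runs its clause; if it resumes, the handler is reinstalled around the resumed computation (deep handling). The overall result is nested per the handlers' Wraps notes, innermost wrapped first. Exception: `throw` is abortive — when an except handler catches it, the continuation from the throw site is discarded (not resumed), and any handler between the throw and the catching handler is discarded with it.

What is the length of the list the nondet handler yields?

Working:
choose[5, 1] @ H3
  branch[0] choose=5:
    choose[4, 5, 1] @ H3
      branch[0] choose=4:
        throw(4) @ H2 caught ⇒ 23
        H3 returns [23]
      branch[1] choose=5:
        throw(4) @ H2 caught ⇒ 23
        H3 returns [23]
      branch[2] choose=1:
        throw(4) @ H2 caught ⇒ 23
        H3 returns [23]
  branch[1] choose=1:
    choose[4, 5, 1] @ H3
      branch[0] choose=4:
        throw(4) @ H2 caught ⇒ 23
        H3 returns [23]
      branch[1] choose=5:
        throw(4) @ H2 caught ⇒ 23
        H3 returns [23]
      branch[2] choose=1:
        throw(4) @ H2 caught ⇒ 23
        H3 returns [23]
= [23, 23, 23, 23, 23, 23]

Answer: 6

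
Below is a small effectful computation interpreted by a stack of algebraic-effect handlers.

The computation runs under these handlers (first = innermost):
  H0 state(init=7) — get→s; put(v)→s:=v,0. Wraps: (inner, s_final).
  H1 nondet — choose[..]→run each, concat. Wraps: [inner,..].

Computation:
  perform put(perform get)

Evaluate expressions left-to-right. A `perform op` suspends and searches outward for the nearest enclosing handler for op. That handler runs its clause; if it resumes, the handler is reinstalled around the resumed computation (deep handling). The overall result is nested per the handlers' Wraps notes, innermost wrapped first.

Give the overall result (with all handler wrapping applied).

Step-by-step:
get @ H0 ⇒ 7
put(7) @ H0 ⇒ s:=7
H0 returns (0, 7)
H1 returns [(0, 7)]
= [(0, 7)]

Answer: [(0, 7)]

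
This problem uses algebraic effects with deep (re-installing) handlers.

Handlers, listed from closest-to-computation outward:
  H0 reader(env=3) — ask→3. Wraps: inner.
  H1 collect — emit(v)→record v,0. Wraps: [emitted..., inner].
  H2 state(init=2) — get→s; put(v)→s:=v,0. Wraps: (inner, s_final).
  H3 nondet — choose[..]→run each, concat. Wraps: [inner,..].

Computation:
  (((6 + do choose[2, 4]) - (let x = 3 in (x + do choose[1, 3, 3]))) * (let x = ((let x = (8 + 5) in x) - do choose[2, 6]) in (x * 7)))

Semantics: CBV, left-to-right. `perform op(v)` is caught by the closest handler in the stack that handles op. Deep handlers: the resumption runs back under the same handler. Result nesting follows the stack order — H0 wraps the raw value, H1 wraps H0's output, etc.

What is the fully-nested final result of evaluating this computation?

Step-by-step:
choose[2, 4] @ H3
  branch[0] choose=2:
    choose[1, 3, 3] @ H3
      branch[0] choose=1:
        choose[2, 6] @ H3
          branch[0] choose=2:
            H0 returns 308
            H1 returns [308]
            H2 returns ([308], 2)
            H3 returns [([308], 2)]
          branch[1] choose=6:
            H0 returns 196
            H1 returns [196]
            H2 returns ([196], 2)
            H3 returns [([196], 2)]
      branch[1] choose=3:
        choose[2, 6] @ H3
          branch[0] choose=2:
            H0 returns 154
            H1 returns [154]
            H2 returns ([154], 2)
            H3 returns [([154], 2)]
          branch[1] choose=6:
            H0 returns 98
            H1 returns [98]
            H2 returns ([98], 2)
            H3 returns [([98], 2)]
      branch[2] choose=3:
        choose[2, 6] @ H3
          branch[0] choose=2:
            H0 returns 154
            H1 returns [154]
            H2 returns ([154], 2)
            H3 returns [([154], 2)]
          branch[1] choose=6:
            H0 returns 98
            H1 returns [98]
            H2 returns ([98], 2)
            H3 returns [([98], 2)]
  branch[1] choose=4:
    choose[1, 3, 3] @ H3
      branch[0] choose=1:
        choose[2, 6] @ H3
          branch[0] choose=2:
            H0 returns 462
            H1 returns [462]
            H2 returns ([462], 2)
            H3 returns [([462], 2)]
          branch[1] choose=6:
            H0 returns 294
            H1 returns [294]
            H2 returns ([294], 2)
            H3 returns [([294], 2)]
      branch[1] choose=3:
        choose[2, 6] @ H3
          branch[0] choose=2:
            H0 returns 308
            H1 returns [308]
            H2 returns ([308], 2)
            H3 returns [([308], 2)]
          branch[1] choose=6:
            H0 returns 196
            H1 returns [196]
            H2 returns ([196], 2)
            H3 returns [([196], 2)]
      branch[2] choose=3:
        choose[2, 6] @ H3
          branch[0] choose=2:
            H0 returns 308
            H1 returns [308]
            H2 returns ([308], 2)
            H3 returns [([308], 2)]
          branch[1] choose=6:
            H0 returns 196
            H1 returns [196]
            H2 returns ([196], 2)
            H3 returns [([196], 2)]
= [([308], 2), ([196], 2), ([154], 2), ([98], 2), ([154], 2), ([98], 2), ([462], 2), ([294], 2), ([308], 2), ([196], 2), ([308], 2), ([196], 2)]

Answer: [([308], 2), ([196], 2), ([154], 2), ([98], 2), ([154], 2), ([98], 2), ([462], 2), ([294], 2), ([308], 2), ([196], 2), ([308], 2), ([196], 2)]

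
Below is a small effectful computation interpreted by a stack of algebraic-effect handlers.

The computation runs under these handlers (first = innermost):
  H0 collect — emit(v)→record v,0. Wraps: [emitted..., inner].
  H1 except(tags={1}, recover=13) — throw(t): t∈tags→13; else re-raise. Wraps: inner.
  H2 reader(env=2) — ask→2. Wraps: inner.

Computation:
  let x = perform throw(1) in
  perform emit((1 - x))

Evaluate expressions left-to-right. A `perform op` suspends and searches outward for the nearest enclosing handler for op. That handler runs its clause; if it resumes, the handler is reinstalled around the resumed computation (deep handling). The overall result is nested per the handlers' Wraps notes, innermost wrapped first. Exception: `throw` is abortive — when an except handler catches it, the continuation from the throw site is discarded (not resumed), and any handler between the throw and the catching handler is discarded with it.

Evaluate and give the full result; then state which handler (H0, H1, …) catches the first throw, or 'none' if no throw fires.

Working:
throw(1) @ H1 caught ⇒ 13
H2 returns 13
= 13

Answer: 13 ; first throw caught by: H1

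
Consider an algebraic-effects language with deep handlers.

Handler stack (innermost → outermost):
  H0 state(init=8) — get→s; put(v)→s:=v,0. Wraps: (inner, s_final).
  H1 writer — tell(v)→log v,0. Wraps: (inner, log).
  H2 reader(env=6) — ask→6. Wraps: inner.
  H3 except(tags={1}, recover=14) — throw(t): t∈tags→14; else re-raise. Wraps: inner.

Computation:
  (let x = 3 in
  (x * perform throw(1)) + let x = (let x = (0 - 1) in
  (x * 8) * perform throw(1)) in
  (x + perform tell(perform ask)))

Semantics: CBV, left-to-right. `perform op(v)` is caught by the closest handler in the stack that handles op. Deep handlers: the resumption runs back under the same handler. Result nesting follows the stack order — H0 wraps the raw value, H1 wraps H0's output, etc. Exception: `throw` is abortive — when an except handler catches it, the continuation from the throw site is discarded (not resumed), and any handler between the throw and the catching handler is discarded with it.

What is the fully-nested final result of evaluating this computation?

Answer: 14

Evaluation trace:
throw(1) @ H3 caught ⇒ 14
= 14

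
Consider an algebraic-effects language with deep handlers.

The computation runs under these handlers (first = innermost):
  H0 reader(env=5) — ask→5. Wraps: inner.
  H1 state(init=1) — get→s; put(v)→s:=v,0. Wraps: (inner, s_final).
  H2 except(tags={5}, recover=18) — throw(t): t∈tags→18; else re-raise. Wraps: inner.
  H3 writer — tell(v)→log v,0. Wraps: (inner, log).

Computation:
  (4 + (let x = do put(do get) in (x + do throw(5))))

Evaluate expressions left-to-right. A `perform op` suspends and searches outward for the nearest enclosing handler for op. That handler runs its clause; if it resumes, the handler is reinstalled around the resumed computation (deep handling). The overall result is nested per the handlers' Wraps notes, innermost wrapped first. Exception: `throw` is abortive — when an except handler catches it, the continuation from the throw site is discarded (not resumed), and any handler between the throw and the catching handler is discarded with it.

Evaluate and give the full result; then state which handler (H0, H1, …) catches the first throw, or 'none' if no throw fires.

Answer: (18, ()) ; first throw caught by: H2

Step-by-step:
get @ H1 ⇒ 1
put(1) @ H1 ⇒ s:=1
throw(5) @ H2 caught ⇒ 18
H3 returns (18, ())
= (18, ())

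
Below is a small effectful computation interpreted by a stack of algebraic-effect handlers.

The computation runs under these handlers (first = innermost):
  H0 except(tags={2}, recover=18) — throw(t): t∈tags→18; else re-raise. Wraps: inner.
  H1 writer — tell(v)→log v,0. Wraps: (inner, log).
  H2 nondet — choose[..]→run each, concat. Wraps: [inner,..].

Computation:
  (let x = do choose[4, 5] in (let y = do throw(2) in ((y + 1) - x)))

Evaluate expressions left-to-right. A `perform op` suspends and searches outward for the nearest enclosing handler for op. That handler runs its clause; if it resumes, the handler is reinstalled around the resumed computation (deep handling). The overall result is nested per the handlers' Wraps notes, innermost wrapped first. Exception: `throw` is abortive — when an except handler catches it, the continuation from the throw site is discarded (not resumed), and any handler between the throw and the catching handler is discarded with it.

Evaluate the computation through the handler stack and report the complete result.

Answer: [(18, ()), (18, ())]

Working:
choose[4, 5] @ H2
  branch[0] choose=4:
    throw(2) @ H0 caught ⇒ 18
    H1 returns (18, ())
    H2 returns [(18, ())]
  branch[1] choose=5:
    throw(2) @ H0 caught ⇒ 18
    H1 returns (18, ())
    H2 returns [(18, ())]
= [(18, ()), (18, ())]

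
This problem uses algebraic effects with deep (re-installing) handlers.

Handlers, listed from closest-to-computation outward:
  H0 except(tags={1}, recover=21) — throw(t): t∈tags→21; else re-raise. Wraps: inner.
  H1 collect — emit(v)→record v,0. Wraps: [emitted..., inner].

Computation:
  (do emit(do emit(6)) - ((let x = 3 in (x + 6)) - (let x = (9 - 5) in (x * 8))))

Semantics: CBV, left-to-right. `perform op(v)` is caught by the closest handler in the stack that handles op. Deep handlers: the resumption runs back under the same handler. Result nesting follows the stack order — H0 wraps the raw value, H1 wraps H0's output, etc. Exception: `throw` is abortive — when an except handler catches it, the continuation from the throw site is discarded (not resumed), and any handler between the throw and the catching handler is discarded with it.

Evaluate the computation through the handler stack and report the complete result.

Answer: [6, 0, 23]

Working:
emit(6) @ H1 ⇒ out+=6
emit(0) @ H1 ⇒ out+=0
H0 returns 23
H1 returns [6, 0, 23]
= [6, 0, 23]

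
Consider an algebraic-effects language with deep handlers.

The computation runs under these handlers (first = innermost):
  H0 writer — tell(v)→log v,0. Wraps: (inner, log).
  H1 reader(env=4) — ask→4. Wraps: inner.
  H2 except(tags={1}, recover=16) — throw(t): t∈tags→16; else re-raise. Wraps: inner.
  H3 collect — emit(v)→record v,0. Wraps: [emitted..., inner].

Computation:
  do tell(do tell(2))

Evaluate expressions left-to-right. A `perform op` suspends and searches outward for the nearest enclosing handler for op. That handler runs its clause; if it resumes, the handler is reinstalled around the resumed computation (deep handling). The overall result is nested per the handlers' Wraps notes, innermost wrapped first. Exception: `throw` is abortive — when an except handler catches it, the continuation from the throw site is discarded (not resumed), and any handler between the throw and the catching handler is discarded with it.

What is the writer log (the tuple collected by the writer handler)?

Step-by-step:
tell(2) @ H0 ⇒ log+=2
tell(0) @ H0 ⇒ log+=0
H0 returns (0, (2, 0))
H1 returns (0, (2, 0))
H2 returns (0, (2, 0))
H3 returns [(0, (2, 0))]
= [(0, (2, 0))]

Answer: (2, 0)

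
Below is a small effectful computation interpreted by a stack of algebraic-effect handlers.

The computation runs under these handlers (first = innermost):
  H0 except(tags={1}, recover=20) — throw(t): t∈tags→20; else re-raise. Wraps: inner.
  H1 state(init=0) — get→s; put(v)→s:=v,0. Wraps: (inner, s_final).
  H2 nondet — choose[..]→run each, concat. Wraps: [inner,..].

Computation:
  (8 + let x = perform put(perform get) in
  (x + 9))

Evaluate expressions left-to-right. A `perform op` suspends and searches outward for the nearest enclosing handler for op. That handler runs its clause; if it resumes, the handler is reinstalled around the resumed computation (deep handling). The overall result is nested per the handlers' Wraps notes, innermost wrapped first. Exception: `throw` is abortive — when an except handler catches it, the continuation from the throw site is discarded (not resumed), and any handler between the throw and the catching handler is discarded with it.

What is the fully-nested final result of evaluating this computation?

Working:
get @ H1 ⇒ 0
put(0) @ H1 ⇒ s:=0
H0 returns 17
H1 returns (17, 0)
H2 returns [(17, 0)]
= [(17, 0)]

Answer: [(17, 0)]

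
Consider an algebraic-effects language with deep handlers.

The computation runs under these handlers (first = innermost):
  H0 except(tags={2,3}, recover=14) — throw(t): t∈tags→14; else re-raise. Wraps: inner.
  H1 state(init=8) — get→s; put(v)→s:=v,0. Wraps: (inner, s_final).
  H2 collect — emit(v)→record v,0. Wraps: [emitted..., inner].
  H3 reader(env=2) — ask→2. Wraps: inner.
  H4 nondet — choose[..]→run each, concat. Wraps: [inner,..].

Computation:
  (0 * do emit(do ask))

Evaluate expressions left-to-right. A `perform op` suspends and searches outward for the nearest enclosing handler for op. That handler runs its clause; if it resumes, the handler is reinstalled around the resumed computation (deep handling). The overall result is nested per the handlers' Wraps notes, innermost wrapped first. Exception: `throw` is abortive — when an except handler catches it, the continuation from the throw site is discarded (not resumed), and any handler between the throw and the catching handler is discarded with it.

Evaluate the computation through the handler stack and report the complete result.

Answer: [[2, (0, 8)]]

Step-by-step:
ask @ H3 ⇒ 2
emit(2) @ H2 ⇒ out+=2
H0 returns 0
H1 returns (0, 8)
H2 returns [2, (0, 8)]
H3 returns [2, (0, 8)]
H4 returns [[2, (0, 8)]]
= [[2, (0, 8)]]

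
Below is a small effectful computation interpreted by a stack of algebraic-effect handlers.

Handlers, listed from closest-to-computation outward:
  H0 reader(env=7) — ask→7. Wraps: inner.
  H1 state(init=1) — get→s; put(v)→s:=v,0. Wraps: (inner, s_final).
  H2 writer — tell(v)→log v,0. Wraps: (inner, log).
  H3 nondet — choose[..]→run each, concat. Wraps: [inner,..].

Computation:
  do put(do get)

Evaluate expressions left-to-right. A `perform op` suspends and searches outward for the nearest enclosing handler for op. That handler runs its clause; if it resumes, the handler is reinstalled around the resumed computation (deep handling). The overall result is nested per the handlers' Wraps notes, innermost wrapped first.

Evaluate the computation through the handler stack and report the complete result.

Evaluation trace:
get @ H1 ⇒ 1
put(1) @ H1 ⇒ s:=1
H0 returns 0
H1 returns (0, 1)
H2 returns ((0, 1), ())
H3 returns [((0, 1), ())]
= [((0, 1), ())]

Answer: [((0, 1), ())]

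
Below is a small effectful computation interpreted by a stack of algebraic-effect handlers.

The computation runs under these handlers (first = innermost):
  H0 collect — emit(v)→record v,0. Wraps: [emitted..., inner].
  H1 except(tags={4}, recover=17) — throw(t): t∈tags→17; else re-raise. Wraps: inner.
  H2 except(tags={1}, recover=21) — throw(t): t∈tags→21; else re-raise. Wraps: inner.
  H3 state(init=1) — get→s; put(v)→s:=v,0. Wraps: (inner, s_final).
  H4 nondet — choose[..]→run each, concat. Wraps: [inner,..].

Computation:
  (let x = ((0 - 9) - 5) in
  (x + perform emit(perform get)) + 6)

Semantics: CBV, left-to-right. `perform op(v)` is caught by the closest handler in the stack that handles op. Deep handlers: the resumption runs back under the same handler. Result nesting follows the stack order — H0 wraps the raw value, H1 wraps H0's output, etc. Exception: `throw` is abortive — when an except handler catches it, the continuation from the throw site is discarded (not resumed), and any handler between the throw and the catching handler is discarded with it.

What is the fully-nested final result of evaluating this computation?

Evaluation trace:
get @ H3 ⇒ 1
emit(1) @ H0 ⇒ out+=1
H0 returns [1, -8]
H1 returns [1, -8]
H2 returns [1, -8]
H3 returns ([1, -8], 1)
H4 returns [([1, -8], 1)]
= [([1, -8], 1)]

Answer: [([1, -8], 1)]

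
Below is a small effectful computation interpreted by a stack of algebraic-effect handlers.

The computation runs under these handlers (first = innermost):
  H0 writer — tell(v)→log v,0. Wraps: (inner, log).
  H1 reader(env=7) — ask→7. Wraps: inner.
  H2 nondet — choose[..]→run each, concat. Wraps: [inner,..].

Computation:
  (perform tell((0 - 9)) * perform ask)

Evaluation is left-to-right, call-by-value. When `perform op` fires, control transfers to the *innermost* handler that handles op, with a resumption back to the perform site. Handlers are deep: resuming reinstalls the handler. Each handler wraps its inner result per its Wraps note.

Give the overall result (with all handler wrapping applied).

Answer: [(0, (-9))]

Evaluation trace:
tell(-9) @ H0 ⇒ log+=-9
ask @ H1 ⇒ 7
H0 returns (0, (-9))
H1 returns (0, (-9))
H2 returns [(0, (-9))]
= [(0, (-9))]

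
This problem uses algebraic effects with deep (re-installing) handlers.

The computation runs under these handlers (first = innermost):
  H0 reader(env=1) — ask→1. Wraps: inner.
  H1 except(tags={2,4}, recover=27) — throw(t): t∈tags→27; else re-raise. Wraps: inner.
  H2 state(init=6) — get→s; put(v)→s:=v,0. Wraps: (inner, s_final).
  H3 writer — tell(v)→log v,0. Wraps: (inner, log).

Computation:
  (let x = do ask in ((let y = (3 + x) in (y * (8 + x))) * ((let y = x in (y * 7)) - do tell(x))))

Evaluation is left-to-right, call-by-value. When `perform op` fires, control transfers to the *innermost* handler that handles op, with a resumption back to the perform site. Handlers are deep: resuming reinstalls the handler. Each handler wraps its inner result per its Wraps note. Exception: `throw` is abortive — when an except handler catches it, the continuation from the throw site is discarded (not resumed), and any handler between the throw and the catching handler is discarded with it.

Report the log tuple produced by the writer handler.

Working:
ask @ H0 ⇒ 1
tell(1) @ H3 ⇒ log+=1
H0 returns 252
H1 returns 252
H2 returns (252, 6)
H3 returns ((252, 6), (1))
= ((252, 6), (1))

Answer: (1)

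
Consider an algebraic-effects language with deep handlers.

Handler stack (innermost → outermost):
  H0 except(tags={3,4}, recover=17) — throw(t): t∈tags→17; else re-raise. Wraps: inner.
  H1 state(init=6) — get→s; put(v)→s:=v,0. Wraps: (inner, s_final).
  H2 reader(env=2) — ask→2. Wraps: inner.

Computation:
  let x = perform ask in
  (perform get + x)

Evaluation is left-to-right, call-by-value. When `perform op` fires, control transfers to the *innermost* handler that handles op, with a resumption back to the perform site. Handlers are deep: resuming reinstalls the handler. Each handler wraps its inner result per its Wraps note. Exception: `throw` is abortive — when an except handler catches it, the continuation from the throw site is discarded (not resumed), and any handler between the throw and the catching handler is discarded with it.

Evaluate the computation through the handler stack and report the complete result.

Answer: (8, 6)

Working:
ask @ H2 ⇒ 2
get @ H1 ⇒ 6
H0 returns 8
H1 returns (8, 6)
H2 returns (8, 6)
= (8, 6)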